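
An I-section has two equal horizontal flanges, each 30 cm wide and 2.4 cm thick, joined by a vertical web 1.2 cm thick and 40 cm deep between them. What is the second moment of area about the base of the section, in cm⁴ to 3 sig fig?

Break the section into simple shapes (no overlaps), measuring from the bottom-left corner of the bounding box.
Bottom flange: 30 × 2.4, A = 72 cm², y = 1.2 cm, Ī = 34.56 cm⁴.
Web: 1.2 × 40, A = 48 cm², y = 22.4 cm, Ī = 6 400 cm⁴.
Top flange: 30 × 2.4, A = 72 cm², y = 43.6 cm, Ī = 34.56 cm⁴.
Transfer each piece to the base of the section using Ī + A·d² with d = y − 0:
  bottom flange: d = 1.2 cm → contributes +138.24 cm⁴
  web: d = 22.4 cm → contributes +30 484 cm⁴
  top flange: d = 43.6 cm → contributes +136 904 cm⁴
Total I = 167 526 cm⁴.

I_base ≈ 1.68 × 10⁵ cm⁴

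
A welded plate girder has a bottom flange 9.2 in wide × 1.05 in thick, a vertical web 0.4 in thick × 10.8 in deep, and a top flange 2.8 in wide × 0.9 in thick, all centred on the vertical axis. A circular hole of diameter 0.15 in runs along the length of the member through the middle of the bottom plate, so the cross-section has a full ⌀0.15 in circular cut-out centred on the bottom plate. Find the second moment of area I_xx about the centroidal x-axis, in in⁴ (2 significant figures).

Split into non-overlapping primitives; take the origin at the lower-left of the bounding box.
Bottom plate: 9.2 × 1.05, A = 9.66 in², y = 0.525 in, Ī = 0.8875 in⁴.
Web plate: 0.4 × 10.8, A = 4.32 in², y = 6.45 in, Ī = 41.99 in⁴.
Top plate: 2.8 × 0.9, A = 2.52 in², y = 12.3 in, Ī = 0.1701 in⁴.
Hole (subtracted): ⌀0.15, A = 0.01767 in², y = 0.525 in, Ī = 0.00002485 in⁴.
Centroid: ȳ = ΣA·y / ΣA = 3.878 in.
Transfer each piece to the centroidal x-axis using Ī + A·d² with d = y − 3.878:
  bottom plate: d = -3.353 in → contributes +109.5 in⁴
  web plate: d = 2.572 in → contributes +70.56 in⁴
  top plate: d = 8.422 in → contributes +178.9 in⁴
  hole: d = -3.353 in → contributes −0.1987 in⁴
Total I = 358.8 in⁴.

I_xx ≈ 360 in⁴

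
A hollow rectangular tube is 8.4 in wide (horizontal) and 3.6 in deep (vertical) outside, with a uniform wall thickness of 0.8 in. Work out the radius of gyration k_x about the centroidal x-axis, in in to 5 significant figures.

Treat the section as a set of non-overlapping primitives; coordinates are from the bounding-box lower-left.
Outer rectangle: 8.4 × 3.6, A = 30.24 in², y = 1.8 in, Ī = 32.6592 in⁴.
Inner void (subtracted): 6.8 × 2, A = 13.6 in², y = 1.8 in, Ī = 4.533333 in⁴.
By symmetry the centroid is at mid-height, ȳ = 1.8 in.
All pieces are centred on the centroidal x-axis, so I = ΣĪ (holes subtracted) = 28.12587 in⁴.
Radius of gyration: k = √(I/A) = √(28.12587 / 16.64) = 1.300099 in.

k_x ≈ 1.3001 in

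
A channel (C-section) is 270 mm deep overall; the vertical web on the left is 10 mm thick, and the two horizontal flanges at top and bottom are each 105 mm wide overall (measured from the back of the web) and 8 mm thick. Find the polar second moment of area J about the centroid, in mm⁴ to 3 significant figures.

Break the section into simple shapes (no overlaps), measuring from the bottom-left corner of the bounding box.
Web: 10 × 270, A = 2 700 mm², y = 135 mm, Ī = 16 402 500 mm⁴.
Top flange (beyond web): 95 × 8, A = 760 mm², y = 266 mm, Ī = 4053.3 mm⁴.
Bottom flange (beyond web): 95 × 8, A = 760 mm², y = 4 mm, Ī = 4053.3 mm⁴.
By symmetry the centroid is at mid-height, ȳ = 135 mm.
Transfer each piece to the centroidal x-axis using Ī + A·d² with d = y − 135:
  web: d = 0 mm → contributes +16 402 500 mm⁴
  top flange (beyond web): d = 131 mm → contributes +13 046 413 mm⁴
  bottom flange (beyond web): d = -131 mm → contributes +13 046 413 mm⁴
Total I = 42 495 327 mm⁴.
For the y-axis: x̄ = 23.91 mm.
Repeating about the centroidal y-axis gives I_y = 3 846 152 mm⁴.
Polar second moment: J = I_x + I_y = 46 341 479 mm⁴.

J ≈ 4.63 × 10⁷ mm⁴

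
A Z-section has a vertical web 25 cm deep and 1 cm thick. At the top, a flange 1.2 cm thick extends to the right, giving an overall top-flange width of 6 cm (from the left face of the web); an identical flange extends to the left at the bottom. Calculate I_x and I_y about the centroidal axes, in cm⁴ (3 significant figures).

Break the section into simple shapes (no overlaps), measuring from the bottom-left corner of the bounding box.
Web: 1 × 25, A = 25 cm², y = 12.5 cm, Ī = 1302.1 cm⁴.
Top flange (beyond web): 5 × 1.2, A = 6 cm², y = 24.4 cm, Ī = 0.72 cm⁴.
Bottom flange (beyond web): 5 × 1.2, A = 6 cm², y = 0.6 cm, Ī = 0.72 cm⁴.
Centroid: ȳ = ΣA·y / ΣA = 12.5 cm.
Transfer each piece to the centroidal x-axis using Ī + A·d² with d = y − 12.5:
  web: d = 0 cm → contributes +1302.1 cm⁴
  top flange (beyond web): d = 11.9 cm → contributes +850.38 cm⁴
  bottom flange (beyond web): d = -11.9 cm → contributes +850.38 cm⁴
Total I = 3002.8 cm⁴.
For the y-axis: x̄ = 5.5 cm.
Repeating about the centroidal y-axis gives I_y = 135.08 cm⁴.

I_x ≈ 3000 cm⁴, I_y ≈ 135 cm⁴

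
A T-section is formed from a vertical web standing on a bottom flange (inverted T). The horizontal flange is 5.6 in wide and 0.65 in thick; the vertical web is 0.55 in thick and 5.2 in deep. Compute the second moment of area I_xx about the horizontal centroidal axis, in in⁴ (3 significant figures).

Treat the section as a set of non-overlapping primitives; coordinates are from the bounding-box lower-left.
Flange: 5.6 × 0.65, A = 3.64 in², y = 0.325 in, Ī = 0.12816 in⁴.
Web: 0.55 × 5.2, A = 2.86 in², y = 3.25 in, Ī = 6.4445 in⁴.
Centroid: ȳ = ΣA·y / ΣA = 1.612 in.
Transfer each piece to the horizontal centroidal axis using Ī + A·d² with d = y − 1.612:
  flange: d = -1.287 in → contributes +6.1573 in⁴
  web: d = 1.638 in → contributes +14.118 in⁴
Total I = 20.275 in⁴.

I_xx ≈ 20.3 in⁴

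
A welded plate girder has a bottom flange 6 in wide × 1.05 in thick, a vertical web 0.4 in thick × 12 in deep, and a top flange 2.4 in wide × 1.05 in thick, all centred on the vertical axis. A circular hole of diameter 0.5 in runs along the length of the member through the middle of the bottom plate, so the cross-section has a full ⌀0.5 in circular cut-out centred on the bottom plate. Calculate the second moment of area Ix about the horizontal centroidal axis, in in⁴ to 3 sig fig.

Ix ≈ 385 in⁴

Split into non-overlapping primitives; take the origin at the lower-left of the bounding box.
Bottom plate: 6 × 1.05, A = 6.3 in², y = 0.525 in, Ī = 0.57881 in⁴.
Web plate: 0.4 × 12, A = 4.8 in², y = 7.05 in, Ī = 57.6 in⁴.
Top plate: 2.4 × 1.05, A = 2.52 in², y = 13.575 in, Ī = 0.23153 in⁴.
Hole (subtracted): ⌀0.5, A = 0.19635 in², y = 0.525 in, Ī = 0.003068 in⁴.
Centroid: ȳ = ΣA·y / ΣA = 5.3081 in.
Transfer each piece to the horizontal centroidal axis using Ī + A·d² with d = y − 5.3081:
  bottom plate: d = -4.7831 in → contributes +144.71 in⁴
  web plate: d = 1.7419 in → contributes +72.165 in⁴
  top plate: d = 8.2669 in → contributes +172.45 in⁴
  hole: d = -4.7831 in → contributes −4.4951 in⁴
Total I = 384.83 in⁴.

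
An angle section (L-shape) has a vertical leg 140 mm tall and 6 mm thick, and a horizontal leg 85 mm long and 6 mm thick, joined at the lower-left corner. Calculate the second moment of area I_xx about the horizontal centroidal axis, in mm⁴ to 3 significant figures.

I_xx ≈ 2.73 × 10⁶ mm⁴

Treat the section as a set of non-overlapping primitives; coordinates are from the bounding-box lower-left.
Vertical leg: 6 × 140, A = 840 mm², y = 70 mm, Ī = 1 372 000 mm⁴.
Horizontal leg (remainder): 79 × 6, A = 474 mm², y = 3 mm, Ī = 1 422 mm⁴.
Centroid: ȳ = ΣA·y / ΣA = 45.831 mm.
Transfer each piece to the horizontal centroidal axis using Ī + A·d² with d = y − 45.831:
  vertical leg: d = 24.169 mm → contributes +1 862 676 mm⁴
  horizontal leg (remainder): d = -42.831 mm → contributes +870 974 mm⁴
Total I = 2 733 650 mm⁴.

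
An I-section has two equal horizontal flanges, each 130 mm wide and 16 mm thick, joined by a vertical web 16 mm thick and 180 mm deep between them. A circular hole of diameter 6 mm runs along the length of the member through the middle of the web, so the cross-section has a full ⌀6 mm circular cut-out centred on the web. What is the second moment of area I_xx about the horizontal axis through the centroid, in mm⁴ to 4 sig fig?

Split into non-overlapping primitives; take the origin at the lower-left of the bounding box.
Bottom flange: 130 × 16, A = 2 080 mm², y = 8 mm, Ī = 44373.3 mm⁴.
Web: 16 × 180, A = 2 880 mm², y = 106 mm, Ī = 7 776 000 mm⁴.
Top flange: 130 × 16, A = 2 080 mm², y = 204 mm, Ī = 44373.3 mm⁴.
Hole (subtracted): ⌀6, A = 28.2743 mm², y = 106 mm, Ī = 63.6173 mm⁴.
By symmetry the centroid is at mid-height, ȳ = 106 mm.
Transfer each piece to the horizontal axis through the centroid using Ī + A·d² with d = y − 106:
  bottom flange: d = -98 mm → contributes +20 020 693 mm⁴
  web: d = 0 mm → contributes +7 776 000 mm⁴
  top flange: d = 98 mm → contributes +20 020 693 mm⁴
  hole: d = 0 mm → contributes −63.6173 mm⁴
Total I = 47 817 323 mm⁴.

I_xx ≈ 4.782 × 10⁷ mm⁴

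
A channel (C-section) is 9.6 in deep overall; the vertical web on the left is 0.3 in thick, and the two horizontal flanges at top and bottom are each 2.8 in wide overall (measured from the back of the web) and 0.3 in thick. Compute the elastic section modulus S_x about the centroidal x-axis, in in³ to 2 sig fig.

Split into non-overlapping primitives; take the origin at the lower-left of the bounding box.
Web: 0.3 × 9.6, A = 2.88 in², y = 4.8 in, Ī = 22.12 in⁴.
Top flange (beyond web): 2.5 × 0.3, A = 0.75 in², y = 9.45 in, Ī = 0.005625 in⁴.
Bottom flange (beyond web): 2.5 × 0.3, A = 0.75 in², y = 0.15 in, Ī = 0.005625 in⁴.
By symmetry the centroid is at mid-height, ȳ = 4.8 in.
Transfer each piece to the centroidal x-axis using Ī + A·d² with d = y − 4.8:
  web: d = 0 in → contributes +22.12 in⁴
  top flange (beyond web): d = 4.65 in → contributes +16.22 in⁴
  bottom flange (beyond web): d = -4.65 in → contributes +16.22 in⁴
Total I = 54.56 in⁴.
Extreme fibre distance c = 4.8 in; S = I/c = 11.37 in³.

S_x ≈ 11 in³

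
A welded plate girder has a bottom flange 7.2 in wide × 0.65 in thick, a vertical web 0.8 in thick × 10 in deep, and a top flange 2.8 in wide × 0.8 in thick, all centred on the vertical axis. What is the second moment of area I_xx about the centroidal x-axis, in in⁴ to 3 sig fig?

I_xx ≈ 254 in⁴

Decompose the section into non-overlapping parts with the origin at the bottom-left of its bounding rectangle.
Bottom plate: 7.2 × 0.65, A = 4.68 in², y = 0.325 in, Ī = 0.16478 in⁴.
Web plate: 0.8 × 10, A = 8 in², y = 5.65 in, Ī = 66.667 in⁴.
Top plate: 2.8 × 0.8, A = 2.24 in², y = 11.05 in, Ī = 0.11947 in⁴.
Centroid: ȳ = ΣA·y / ΣA = 4.7904 in.
Transfer each piece to the centroidal x-axis using Ī + A·d² with d = y − 4.7904:
  bottom plate: d = -4.4654 in → contributes +93.484 in⁴
  web plate: d = 0.85958 in → contributes +72.578 in⁴
  top plate: d = 6.2596 in → contributes +87.888 in⁴
Total I = 253.95 in⁴.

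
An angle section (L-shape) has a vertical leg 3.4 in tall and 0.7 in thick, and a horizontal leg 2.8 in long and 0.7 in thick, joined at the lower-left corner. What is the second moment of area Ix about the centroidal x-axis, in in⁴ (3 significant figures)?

Break the section into simple shapes (no overlaps), measuring from the bottom-left corner of the bounding box.
Vertical leg: 0.7 × 3.4, A = 2.38 in², y = 1.7 in, Ī = 2.2927 in⁴.
Horizontal leg (remainder): 2.1 × 0.7, A = 1.47 in², y = 0.35 in, Ī = 0.060025 in⁴.
Centroid: ȳ = ΣA·y / ΣA = 1.1845 in.
Transfer each piece to the centroidal x-axis using Ī + A·d² with d = y − 1.1845:
  vertical leg: d = 0.51545 in → contributes +2.9251 in⁴
  horizontal leg (remainder): d = -0.83455 in → contributes +1.0838 in⁴
Total I = 4.0089 in⁴.

Ix ≈ 4.01 in⁴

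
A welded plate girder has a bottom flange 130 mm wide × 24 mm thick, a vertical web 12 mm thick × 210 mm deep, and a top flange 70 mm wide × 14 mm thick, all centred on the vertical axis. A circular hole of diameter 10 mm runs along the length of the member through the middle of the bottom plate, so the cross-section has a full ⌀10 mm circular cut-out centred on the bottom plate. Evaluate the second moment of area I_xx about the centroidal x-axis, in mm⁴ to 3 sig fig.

Decompose the section into non-overlapping parts with the origin at the bottom-left of its bounding rectangle.
Bottom plate: 130 × 24, A = 3 120 mm², y = 12 mm, Ī = 149 760 mm⁴.
Web plate: 12 × 210, A = 2 520 mm², y = 129 mm, Ī = 9 261 000 mm⁴.
Top plate: 70 × 14, A = 980 mm², y = 241 mm, Ī = 16 007 mm⁴.
Hole (subtracted): ⌀10, A = 78.54 mm², y = 12 mm, Ī = 490.87 mm⁴.
Centroid: ȳ = ΣA·y / ΣA = 91.38 mm.
Transfer each piece to the centroidal x-axis using Ī + A·d² with d = y − 91.38:
  bottom plate: d = -79.38 mm → contributes +19 809 371 mm⁴
  web plate: d = 37.62 mm → contributes +12 827 498 mm⁴
  top plate: d = 149.62 mm → contributes +21 954 478 mm⁴
  hole: d = -79.38 mm → contributes −495 383 mm⁴
Total I = 54 095 965 mm⁴.

I_xx ≈ 5.41 × 10⁷ mm⁴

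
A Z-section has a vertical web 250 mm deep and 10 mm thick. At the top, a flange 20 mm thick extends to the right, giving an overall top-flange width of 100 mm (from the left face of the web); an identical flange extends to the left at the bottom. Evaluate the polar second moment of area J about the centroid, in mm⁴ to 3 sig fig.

Decompose the section into non-overlapping parts with the origin at the bottom-left of its bounding rectangle.
Web: 10 × 250, A = 2 500 mm², y = 125 mm, Ī = 13 020 833 mm⁴.
Top flange (beyond web): 90 × 20, A = 1 800 mm², y = 240 mm, Ī = 60 000 mm⁴.
Bottom flange (beyond web): 90 × 20, A = 1 800 mm², y = 10 mm, Ī = 60 000 mm⁴.
Centroid: ȳ = ΣA·y / ΣA = 125 mm.
Transfer each piece to the centroidal x-axis using Ī + A·d² with d = y − 125:
  web: d = 0 mm → contributes +13 020 833 mm⁴
  top flange (beyond web): d = 115 mm → contributes +23 865 000 mm⁴
  bottom flange (beyond web): d = -115 mm → contributes +23 865 000 mm⁴
Total I = 60 750 833 mm⁴.
For the y-axis: x̄ = 95 mm.
Repeating about the centroidal y-axis gives I_y = 11 450 833 mm⁴.
Polar second moment: J = I_x + I_y = 72 201 667 mm⁴.

J ≈ 7.22 × 10⁷ mm⁴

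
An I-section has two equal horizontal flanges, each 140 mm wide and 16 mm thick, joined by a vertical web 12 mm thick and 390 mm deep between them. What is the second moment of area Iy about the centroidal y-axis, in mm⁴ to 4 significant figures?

Break the section into simple shapes (no overlaps), measuring from the bottom-left corner of the bounding box.
Bottom flange: 140 × 16, A = 2 240 mm², x = 70 mm, Ī = 3 658 667 mm⁴.
Web: 12 × 390, A = 4 680 mm², x = 70 mm, Ī = 56 160 mm⁴.
Top flange: 140 × 16, A = 2 240 mm², x = 70 mm, Ī = 3 658 667 mm⁴.
By symmetry the centroid is at mid-width, x̄ = 70 mm.
All pieces are centred on the centroidal y-axis, so I = ΣĪ = 7 373 493 mm⁴.

Iy ≈ 7.373 × 10⁶ mm⁴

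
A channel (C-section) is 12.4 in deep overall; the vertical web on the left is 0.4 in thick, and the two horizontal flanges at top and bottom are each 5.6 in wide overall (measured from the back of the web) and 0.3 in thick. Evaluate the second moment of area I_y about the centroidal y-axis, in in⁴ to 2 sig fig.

I_y ≈ 22 in⁴

Break the section into simple shapes (no overlaps), measuring from the bottom-left corner of the bounding box.
Web: 0.4 × 12.4, A = 4.96 in², x = 0.2 in, Ī = 0.06613 in⁴.
Top flange (beyond web): 5.2 × 0.3, A = 1.56 in², x = 3 in, Ī = 3.515 in⁴.
Bottom flange (beyond web): 5.2 × 0.3, A = 1.56 in², x = 3 in, Ī = 3.515 in⁴.
Centroid: x̄ = ΣA·x / ΣA = 1.281 in.
Transfer each piece to the centroidal y-axis using Ī + A·d² with d = x − 1.281:
  web: d = -1.081 in → contributes +5.864 in⁴
  top flange (beyond web): d = 1.719 in → contributes +8.124 in⁴
  bottom flange (beyond web): d = 1.719 in → contributes +8.124 in⁴
Total I = 22.11 in⁴.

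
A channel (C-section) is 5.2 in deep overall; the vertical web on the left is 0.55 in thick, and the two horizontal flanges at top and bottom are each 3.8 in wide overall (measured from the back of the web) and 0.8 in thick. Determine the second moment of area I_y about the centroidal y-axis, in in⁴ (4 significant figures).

Treat the section as a set of non-overlapping primitives; coordinates are from the bounding-box lower-left.
Web: 0.55 × 5.2, A = 2.86 in², x = 0.275 in, Ī = 0.0720958 in⁴.
Top flange (beyond web): 3.25 × 0.8, A = 2.6 in², x = 2.175 in, Ī = 2.28854 in⁴.
Bottom flange (beyond web): 3.25 × 0.8, A = 2.6 in², x = 2.175 in, Ī = 2.28854 in⁴.
Centroid: x̄ = ΣA·x / ΣA = 1.50081 in.
Transfer each piece to the centroidal y-axis using Ī + A·d² with d = x − 1.50081:
  web: d = -1.22581 in → contributes +4.36954 in⁴
  top flange (beyond web): d = 0.674194 in → contributes +3.47034 in⁴
  bottom flange (beyond web): d = 0.674194 in → contributes +3.47034 in⁴
Total I = 11.3102 in⁴.

I_y ≈ 11.31 in⁴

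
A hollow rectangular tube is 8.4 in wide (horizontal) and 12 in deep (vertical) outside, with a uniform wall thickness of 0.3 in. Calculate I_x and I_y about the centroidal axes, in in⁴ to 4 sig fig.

Split into non-overlapping primitives; take the origin at the lower-left of the bounding box.
Outer rectangle: 8.4 × 12, A = 100.8 in², y = 6 in, Ī = 1209.6 in⁴.
Inner void (subtracted): 7.8 × 11.4, A = 88.92 in², y = 6 in, Ī = 963.004 in⁴.
By symmetry the centroid is at mid-height, ȳ = 6 in.
All pieces are centred on the centroidal x-axis, so I = ΣĪ (holes subtracted) = 246.596 in⁴.
Repeating about the centroidal y-axis gives I_y = 141.88 in⁴.

I_x ≈ 246.6 in⁴, I_y ≈ 141.9 in⁴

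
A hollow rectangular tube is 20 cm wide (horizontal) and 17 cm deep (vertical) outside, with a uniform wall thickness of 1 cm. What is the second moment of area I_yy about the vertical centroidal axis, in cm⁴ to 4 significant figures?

Treat the section as a set of non-overlapping primitives; coordinates are from the bounding-box lower-left.
Outer rectangle: 20 × 17, A = 340 cm², x = 10 cm, Ī = 11333.3 cm⁴.
Inner void (subtracted): 18 × 15, A = 270 cm², x = 10 cm, Ī = 7 290 cm⁴.
By symmetry the centroid is at mid-width, x̄ = 10 cm.
All pieces are centred on the vertical centroidal axis, so I = ΣĪ (holes subtracted) = 4043.33 cm⁴.

I_yy ≈ 4043 cm⁴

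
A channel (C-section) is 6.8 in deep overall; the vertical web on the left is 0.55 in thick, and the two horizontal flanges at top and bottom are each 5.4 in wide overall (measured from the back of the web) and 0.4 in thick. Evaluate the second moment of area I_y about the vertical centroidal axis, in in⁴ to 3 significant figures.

Decompose the section into non-overlapping parts with the origin at the bottom-left of its bounding rectangle.
Web: 0.55 × 6.8, A = 3.74 in², x = 0.275 in, Ī = 0.094279 in⁴.
Top flange (beyond web): 4.85 × 0.4, A = 1.94 in², x = 2.975 in, Ī = 3.8028 in⁴.
Bottom flange (beyond web): 4.85 × 0.4, A = 1.94 in², x = 2.975 in, Ī = 3.8028 in⁴.
Centroid: x̄ = ΣA·x / ΣA = 1.6498 in.
Transfer each piece to the vertical centroidal axis using Ī + A·d² with d = x − 1.6498:
  web: d = -1.3748 in → contributes +7.1632 in⁴
  top flange (beyond web): d = 1.3252 in → contributes +7.2097 in⁴
  bottom flange (beyond web): d = 1.3252 in → contributes +7.2097 in⁴
Total I = 21.583 in⁴.

I_y ≈ 21.6 in⁴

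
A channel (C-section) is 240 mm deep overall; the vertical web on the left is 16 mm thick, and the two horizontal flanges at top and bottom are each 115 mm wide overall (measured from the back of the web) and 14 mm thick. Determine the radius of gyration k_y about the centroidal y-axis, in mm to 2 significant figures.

k_y ≈ 34 mm

Decompose the section into non-overlapping parts with the origin at the bottom-left of its bounding rectangle.
Web: 16 × 240, A = 3 840 mm², x = 8 mm, Ī = 81 920 mm⁴.
Top flange (beyond web): 99 × 14, A = 1 386 mm², x = 65.5 mm, Ī = 1 132 016 mm⁴.
Bottom flange (beyond web): 99 × 14, A = 1 386 mm², x = 65.5 mm, Ī = 1 132 016 mm⁴.
Centroid: x̄ = ΣA·x / ΣA = 32.11 mm.
Transfer each piece to the centroidal y-axis using Ī + A·d² with d = x − 32.11:
  web: d = -24.11 mm → contributes +2 313 373 mm⁴
  top flange (beyond web): d = 33.39 mm → contributes +2 677 610 mm⁴
  bottom flange (beyond web): d = 33.39 mm → contributes +2 677 610 mm⁴
Total I = 7 668 593 mm⁴.
Radius of gyration: k = √(I/A) = √(7 668 593 / 6 612) = 34.06 mm.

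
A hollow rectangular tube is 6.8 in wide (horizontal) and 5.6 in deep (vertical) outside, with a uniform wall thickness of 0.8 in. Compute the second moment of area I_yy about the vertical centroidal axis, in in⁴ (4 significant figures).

I_yy ≈ 99.87 in⁴

Decompose the section into non-overlapping parts with the origin at the bottom-left of its bounding rectangle.
Outer rectangle: 6.8 × 5.6, A = 38.08 in², x = 3.4 in, Ī = 146.735 in⁴.
Inner void (subtracted): 5.2 × 4, A = 20.8 in², x = 3.4 in, Ī = 46.8693 in⁴.
By symmetry the centroid is at mid-width, x̄ = 3.4 in.
All pieces are centred on the vertical centroidal axis, so I = ΣĪ (holes subtracted) = 99.8656 in⁴.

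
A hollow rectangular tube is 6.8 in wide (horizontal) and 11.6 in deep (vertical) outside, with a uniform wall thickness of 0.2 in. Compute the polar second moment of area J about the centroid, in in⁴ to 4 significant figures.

Break the section into simple shapes (no overlaps), measuring from the bottom-left corner of the bounding box.
Outer rectangle: 6.8 × 11.6, A = 78.88 in², y = 5.8 in, Ī = 884.508 in⁴.
Inner void (subtracted): 6.4 × 11.2, A = 71.68 in², y = 5.8 in, Ī = 749.295 in⁴.
By symmetry the centroid is at mid-height, ȳ = 5.8 in.
All pieces are centred on the centroidal x-axis, so I = ΣĪ (holes subtracted) = 135.213 in⁴.
Repeating about the centroidal y-axis gives I_y = 59.2832 in⁴.
Polar second moment: J = I_x + I_y = 194.496 in⁴.

J ≈ 194.5 in⁴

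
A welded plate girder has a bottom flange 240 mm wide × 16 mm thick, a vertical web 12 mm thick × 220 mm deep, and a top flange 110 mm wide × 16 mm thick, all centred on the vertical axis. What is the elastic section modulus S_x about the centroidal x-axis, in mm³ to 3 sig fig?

Treat the section as a set of non-overlapping primitives; coordinates are from the bounding-box lower-left.
Bottom plate: 240 × 16, A = 3 840 mm², y = 8 mm, Ī = 81 920 mm⁴.
Web plate: 12 × 220, A = 2 640 mm², y = 126 mm, Ī = 10 648 000 mm⁴.
Top plate: 110 × 16, A = 1 760 mm², y = 244 mm, Ī = 37 547 mm⁴.
Centroid: ȳ = ΣA·y / ΣA = 96.214 mm.
Transfer each piece to the centroidal x-axis using Ī + A·d² with d = y − 96.214:
  bottom plate: d = -88.214 mm → contributes +29 963 409 mm⁴
  web plate: d = 29.786 mm → contributes +12 990 287 mm⁴
  top plate: d = 147.79 mm → contributes +38 477 394 mm⁴
Total I = 81 431 091 mm⁴.
Extreme fibre distance c = 155.79 mm; S = I/c = 522 710 mm³.

S_x ≈ 5.23 × 10⁵ mm³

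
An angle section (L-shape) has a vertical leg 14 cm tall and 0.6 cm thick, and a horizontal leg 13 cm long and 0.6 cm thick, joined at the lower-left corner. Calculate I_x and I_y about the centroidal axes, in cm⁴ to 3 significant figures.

I_x ≈ 315 cm⁴, I_y ≈ 262 cm⁴

Decompose the section into non-overlapping parts with the origin at the bottom-left of its bounding rectangle.
Vertical leg: 0.6 × 14, A = 8.4 cm², y = 7 cm, Ī = 137.2 cm⁴.
Horizontal leg (remainder): 12.4 × 0.6, A = 7.44 cm², y = 0.3 cm, Ī = 0.2232 cm⁴.
Centroid: ȳ = ΣA·y / ΣA = 3.853 cm.
Transfer each piece to the centroidal x-axis using Ī + A·d² with d = y − 3.853:
  vertical leg: d = 3.147 cm → contributes +220.39 cm⁴
  horizontal leg (remainder): d = -3.553 cm → contributes +94.146 cm⁴
Total I = 314.53 cm⁴.
For the y-axis: x̄ = 3.353 cm.
Repeating about the centroidal y-axis gives I_y = 262.28 cm⁴.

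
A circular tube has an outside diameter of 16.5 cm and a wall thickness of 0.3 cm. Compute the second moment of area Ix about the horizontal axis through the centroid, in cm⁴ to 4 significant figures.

Ix ≈ 501.0 cm⁴

Split into non-overlapping primitives; take the origin at the lower-left of the bounding box.
Outer circle: ⌀16.5, A = 213.825 cm², y = 8.25 cm, Ī = 3638.36 cm⁴.
Bore (subtracted): ⌀15.9, A = 198.557 cm², y = 8.25 cm, Ī = 3137.32 cm⁴.
By symmetry the centroid is at mid-height, ȳ = 8.25 cm.
All pieces are centred on the horizontal axis through the centroid, so I = ΣĪ (holes subtracted) = 501.043 cm⁴.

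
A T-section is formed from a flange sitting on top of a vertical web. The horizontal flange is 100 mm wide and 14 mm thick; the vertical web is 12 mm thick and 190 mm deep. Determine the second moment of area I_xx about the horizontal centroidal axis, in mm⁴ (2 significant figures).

Split into non-overlapping primitives; take the origin at the lower-left of the bounding box.
Flange: 100 × 14, A = 1 400 mm², y = 197 mm, Ī = 22 867 mm⁴.
Web: 12 × 190, A = 2 280 mm², y = 95 mm, Ī = 6 859 000 mm⁴.
Centroid: ȳ = ΣA·y / ΣA = 133.8 mm.
Transfer each piece to the horizontal centroidal axis using Ī + A·d² with d = y − 133.8:
  flange: d = 63.2 mm → contributes +5 614 033 mm⁴
  web: d = -38.8 mm → contributes +10 292 172 mm⁴
Total I = 15 906 206 mm⁴.

I_xx ≈ 1.6 × 10⁷ mm⁴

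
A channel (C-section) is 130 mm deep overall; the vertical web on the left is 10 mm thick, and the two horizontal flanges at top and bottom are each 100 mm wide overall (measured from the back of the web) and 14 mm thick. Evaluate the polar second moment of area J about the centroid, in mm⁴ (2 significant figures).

J ≈ 1.4 × 10⁷ mm⁴

Split into non-overlapping primitives; take the origin at the lower-left of the bounding box.
Web: 10 × 130, A = 1 300 mm², y = 65 mm, Ī = 1 830 833 mm⁴.
Top flange (beyond web): 90 × 14, A = 1 260 mm², y = 123 mm, Ī = 20 580 mm⁴.
Bottom flange (beyond web): 90 × 14, A = 1 260 mm², y = 7 mm, Ī = 20 580 mm⁴.
By symmetry the centroid is at mid-height, ȳ = 65 mm.
Transfer each piece to the centroidal x-axis using Ī + A·d² with d = y − 65:
  web: d = 0 mm → contributes +1 830 833 mm⁴
  top flange (beyond web): d = 58 mm → contributes +4 259 220 mm⁴
  bottom flange (beyond web): d = -58 mm → contributes +4 259 220 mm⁴
Total I = 10 349 273 mm⁴.
For the y-axis: x̄ = 37.98 mm.
Repeating about the centroidal y-axis gives I_y = 3 855 812 mm⁴.
Polar second moment: J = I_x + I_y = 14 205 086 mm⁴.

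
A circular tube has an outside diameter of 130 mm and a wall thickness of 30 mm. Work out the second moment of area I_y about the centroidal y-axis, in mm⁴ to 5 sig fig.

I_y ≈ 1.2841 × 10⁷ mm⁴

Treat the section as a set of non-overlapping primitives; coordinates are from the bounding-box lower-left.
Outer circle: ⌀130, A = 13273.23 mm², x = 65 mm, Ī = 14 019 848 mm⁴.
Bore (subtracted): ⌀70, A = 3848.451 mm², x = 65 mm, Ī = 1 178 588 mm⁴.
By symmetry the centroid is at mid-width, x̄ = 65 mm.
All pieces are centred on the centroidal y-axis, so I = ΣĪ (holes subtracted) = 12 841 260 mm⁴.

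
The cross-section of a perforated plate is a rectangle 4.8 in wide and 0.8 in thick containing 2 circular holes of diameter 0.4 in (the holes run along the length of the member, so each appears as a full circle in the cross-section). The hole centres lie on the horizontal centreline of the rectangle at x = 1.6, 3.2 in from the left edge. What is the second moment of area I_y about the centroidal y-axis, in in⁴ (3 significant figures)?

I_y ≈ 7.21 in⁴

Decompose the section into non-overlapping parts with the origin at the bottom-left of its bounding rectangle.
Plate: 4.8 × 0.8, A = 3.84 in², x = 2.4 in, Ī = 7.3728 in⁴.
Hole 1 (subtracted): ⌀0.4, A = 0.12566 in², x = 1.6 in, Ī = 0.0012566 in⁴.
Hole 2 (subtracted): ⌀0.4, A = 0.12566 in², x = 3.2 in, Ī = 0.0012566 in⁴.
By symmetry the centroid is at mid-width, x̄ = 2.4 in.
Transfer each piece to the centroidal y-axis using Ī + A·d² with d = x − 2.4:
  plate: d = 0 in → contributes +7.3728 in⁴
  hole 1: d = -0.8 in → contributes −0.081681 in⁴
  hole 2: d = 0.8 in → contributes −0.081681 in⁴
Total I = 7.2094 in⁴.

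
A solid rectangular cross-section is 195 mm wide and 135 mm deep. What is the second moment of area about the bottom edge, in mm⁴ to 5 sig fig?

The section: 195 × 135, A = 26 325 mm², y = 67.5 mm, Ī = 39 981 094 mm⁴.
Transfer it to a horizontal axis along the bottom face using Ī + A·d² with d = y − 0:
  the section: d = 67.5 mm → contributes +159 924 375 mm⁴
Total I = 159 924 375 mm⁴.

I_base ≈ 1.5992 × 10⁸ mm⁴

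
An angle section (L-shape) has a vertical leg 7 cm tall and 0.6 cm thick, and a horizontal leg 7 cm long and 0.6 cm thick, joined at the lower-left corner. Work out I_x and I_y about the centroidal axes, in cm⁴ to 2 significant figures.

I_x ≈ 38 cm⁴, I_y ≈ 38 cm⁴

Split into non-overlapping primitives; take the origin at the lower-left of the bounding box.
Vertical leg: 0.6 × 7, A = 4.2 cm², y = 3.5 cm, Ī = 17.15 cm⁴.
Horizontal leg (remainder): 6.4 × 0.6, A = 3.84 cm², y = 0.3 cm, Ī = 0.1152 cm⁴.
Centroid: ȳ = ΣA·y / ΣA = 1.972 cm.
Transfer each piece to the centroidal x-axis using Ī + A·d² with d = y − 1.972:
  vertical leg: d = 1.528 cm → contributes +26.96 cm⁴
  horizontal leg (remainder): d = -1.672 cm → contributes +10.85 cm⁴
Total I = 37.81 cm⁴.
For the y-axis: x̄ = 1.972 cm.
Repeating about the centroidal y-axis gives I_y = 37.81 cm⁴.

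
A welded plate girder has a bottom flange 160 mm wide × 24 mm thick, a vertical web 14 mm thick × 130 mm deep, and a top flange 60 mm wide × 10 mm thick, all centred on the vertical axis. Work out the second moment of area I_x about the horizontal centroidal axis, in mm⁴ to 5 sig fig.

I_x ≈ 1.8180 × 10⁷ mm⁴

Break the section into simple shapes (no overlaps), measuring from the bottom-left corner of the bounding box.
Bottom plate: 160 × 24, A = 3 840 mm², y = 12 mm, Ī = 184 320 mm⁴.
Web plate: 14 × 130, A = 1 820 mm², y = 89 mm, Ī = 2 563 167 mm⁴.
Top plate: 60 × 10, A = 600 mm², y = 159 mm, Ī = 5 000 mm⁴.
Centroid: ȳ = ΣA·y / ΣA = 48.47604 mm.
Transfer each piece to the horizontal centroidal axis using Ī + A·d² with d = y − 48.47604:
  bottom plate: d = -36.47604 mm → contributes +5 293 445 mm⁴
  web plate: d = 40.52396 mm → contributes +5 551 955 mm⁴
  top plate: d = 110.524 mm → contributes +7 334 328 mm⁴
Total I = 18 179 728 mm⁴.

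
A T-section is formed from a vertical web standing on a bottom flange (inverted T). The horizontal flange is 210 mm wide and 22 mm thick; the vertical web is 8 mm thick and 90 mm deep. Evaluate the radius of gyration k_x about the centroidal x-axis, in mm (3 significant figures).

k_x ≈ 22.2 mm

Decompose the section into non-overlapping parts with the origin at the bottom-left of its bounding rectangle.
Flange: 210 × 22, A = 4 620 mm², y = 11 mm, Ī = 186 340 mm⁴.
Web: 8 × 90, A = 720 mm², y = 67 mm, Ī = 486 000 mm⁴.
Centroid: ȳ = ΣA·y / ΣA = 18.551 mm.
Transfer each piece to the centroidal x-axis using Ī + A·d² with d = y − 18.551:
  flange: d = -7.5506 mm → contributes +449 731 mm⁴
  web: d = 48.449 mm → contributes +2 176 091 mm⁴
Total I = 2 625 821 mm⁴.
Radius of gyration: k = √(I/A) = √(2 625 821 / 5 340) = 22.175 mm.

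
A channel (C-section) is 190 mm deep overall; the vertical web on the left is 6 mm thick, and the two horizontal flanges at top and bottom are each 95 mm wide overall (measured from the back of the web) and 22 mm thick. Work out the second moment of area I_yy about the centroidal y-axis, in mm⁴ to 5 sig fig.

I_yy ≈ 4.5805 × 10⁶ mm⁴

Break the section into simple shapes (no overlaps), measuring from the bottom-left corner of the bounding box.
Web: 6 × 190, A = 1 140 mm², x = 3 mm, Ī = 3 420 mm⁴.
Top flange (beyond web): 89 × 22, A = 1 958 mm², x = 50.5 mm, Ī = 1 292 443 mm⁴.
Bottom flange (beyond web): 89 × 22, A = 1 958 mm², x = 50.5 mm, Ī = 1 292 443 mm⁴.
Centroid: x̄ = ΣA·x / ΣA = 39.78995 mm.
Transfer each piece to the centroidal y-axis using Ī + A·d² with d = x − 39.78995:
  web: d = -36.78995 mm → contributes +1 546 411 mm⁴
  top flange (beyond web): d = 10.71005 mm → contributes +1 517 036 mm⁴
  bottom flange (beyond web): d = 10.71005 mm → contributes +1 517 036 mm⁴
Total I = 4 580 482 mm⁴.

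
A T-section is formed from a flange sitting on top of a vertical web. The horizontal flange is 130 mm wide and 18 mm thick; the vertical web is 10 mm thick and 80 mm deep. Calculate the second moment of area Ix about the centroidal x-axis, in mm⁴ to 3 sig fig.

Split into non-overlapping primitives; take the origin at the lower-left of the bounding box.
Flange: 130 × 18, A = 2 340 mm², y = 89 mm, Ī = 63 180 mm⁴.
Web: 10 × 80, A = 800 mm², y = 40 mm, Ī = 426 667 mm⁴.
Centroid: ȳ = ΣA·y / ΣA = 76.516 mm.
Transfer each piece to the centroidal x-axis using Ī + A·d² with d = y − 76.516:
  flange: d = 12.484 mm → contributes +427 874 mm⁴
  web: d = -36.516 mm → contributes +1 493 397 mm⁴
Total I = 1 921 271 mm⁴.

Ix ≈ 1.92 × 10⁶ mm⁴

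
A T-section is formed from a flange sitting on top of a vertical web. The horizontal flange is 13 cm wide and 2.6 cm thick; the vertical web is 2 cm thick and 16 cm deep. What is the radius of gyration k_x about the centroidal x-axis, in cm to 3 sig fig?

Break the section into simple shapes (no overlaps), measuring from the bottom-left corner of the bounding box.
Flange: 13 × 2.6, A = 33.8 cm², y = 17.3 cm, Ī = 19.041 cm⁴.
Web: 2 × 16, A = 32 cm², y = 8 cm, Ī = 682.67 cm⁴.
Centroid: ȳ = ΣA·y / ΣA = 12.777 cm.
Transfer each piece to the centroidal x-axis using Ī + A·d² with d = y − 12.777:
  flange: d = 4.5228 cm → contributes +710.44 cm⁴
  web: d = -4.7772 cm → contributes +1 413 cm⁴
Total I = 2123.4 cm⁴.
Radius of gyration: k = √(I/A) = √(2123.4 / 65.8) = 5.6807 cm.

k_x ≈ 5.68 cm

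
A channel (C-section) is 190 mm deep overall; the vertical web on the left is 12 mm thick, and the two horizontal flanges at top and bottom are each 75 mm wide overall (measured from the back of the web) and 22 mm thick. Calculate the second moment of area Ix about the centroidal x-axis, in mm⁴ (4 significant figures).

Ix ≈ 2.653 × 10⁷ mm⁴

Split into non-overlapping primitives; take the origin at the lower-left of the bounding box.
Web: 12 × 190, A = 2 280 mm², y = 95 mm, Ī = 6 859 000 mm⁴.
Top flange (beyond web): 63 × 22, A = 1 386 mm², y = 179 mm, Ī = 55 902 mm⁴.
Bottom flange (beyond web): 63 × 22, A = 1 386 mm², y = 11 mm, Ī = 55 902 mm⁴.
By symmetry the centroid is at mid-height, ȳ = 95 mm.
Transfer each piece to the centroidal x-axis using Ī + A·d² with d = y − 95:
  web: d = 0 mm → contributes +6 859 000 mm⁴
  top flange (beyond web): d = 84 mm → contributes +9 835 518 mm⁴
  bottom flange (beyond web): d = -84 mm → contributes +9 835 518 mm⁴
Total I = 26 530 036 mm⁴.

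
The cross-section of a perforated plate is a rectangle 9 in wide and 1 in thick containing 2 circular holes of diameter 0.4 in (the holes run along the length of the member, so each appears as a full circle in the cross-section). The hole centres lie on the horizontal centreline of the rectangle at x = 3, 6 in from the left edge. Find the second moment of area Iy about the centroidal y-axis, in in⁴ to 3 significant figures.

Iy ≈ 60.2 in⁴

Split into non-overlapping primitives; take the origin at the lower-left of the bounding box.
Plate: 9 × 1, A = 9 in², x = 4.5 in, Ī = 60.75 in⁴.
Hole 1 (subtracted): ⌀0.4, A = 0.12566 in², x = 3 in, Ī = 0.0012566 in⁴.
Hole 2 (subtracted): ⌀0.4, A = 0.12566 in², x = 6 in, Ī = 0.0012566 in⁴.
By symmetry the centroid is at mid-width, x̄ = 4.5 in.
Transfer each piece to the centroidal y-axis using Ī + A·d² with d = x − 4.5:
  plate: d = 0 in → contributes +60.75 in⁴
  hole 1: d = -1.5 in → contributes −0.284 in⁴
  hole 2: d = 1.5 in → contributes −0.284 in⁴
Total I = 60.182 in⁴.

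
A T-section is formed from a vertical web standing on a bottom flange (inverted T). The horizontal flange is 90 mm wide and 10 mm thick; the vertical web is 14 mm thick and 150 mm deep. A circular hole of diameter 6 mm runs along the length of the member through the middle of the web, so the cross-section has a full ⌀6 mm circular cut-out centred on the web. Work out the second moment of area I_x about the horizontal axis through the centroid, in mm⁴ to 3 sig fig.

I_x ≈ 7.96 × 10⁶ mm⁴

Split into non-overlapping primitives; take the origin at the lower-left of the bounding box.
Flange: 90 × 10, A = 900 mm², y = 5 mm, Ī = 7 500 mm⁴.
Web: 14 × 150, A = 2 100 mm², y = 85 mm, Ī = 3 937 500 mm⁴.
Hole (subtracted): ⌀6, A = 28.274 mm², y = 85 mm, Ī = 63.617 mm⁴.
Centroid: ȳ = ΣA·y / ΣA = 60.772 mm.
Transfer each piece to the horizontal axis through the centroid using Ī + A·d² with d = y − 60.772:
  flange: d = -55.772 mm → contributes +2 806 930 mm⁴
  web: d = 24.228 mm → contributes +5 170 227 mm⁴
  hole: d = 24.228 mm → contributes −16 661 mm⁴
Total I = 7 960 495 mm⁴.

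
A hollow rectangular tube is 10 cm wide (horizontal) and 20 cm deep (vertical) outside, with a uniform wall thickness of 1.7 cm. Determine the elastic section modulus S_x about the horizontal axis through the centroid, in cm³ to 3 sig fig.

Treat the section as a set of non-overlapping primitives; coordinates are from the bounding-box lower-left.
Outer rectangle: 10 × 20, A = 200 cm², y = 10 cm, Ī = 6666.7 cm⁴.
Inner void (subtracted): 6.6 × 16.6, A = 109.56 cm², y = 10 cm, Ī = 2515.9 cm⁴.
By symmetry the centroid is at mid-height, ȳ = 10 cm.
All pieces are centred on the horizontal axis through the centroid, so I = ΣĪ (holes subtracted) = 4150.8 cm⁴.
Extreme fibre distance c = 10 cm; S = I/c = 415.08 cm³.

S_x ≈ 415 cm³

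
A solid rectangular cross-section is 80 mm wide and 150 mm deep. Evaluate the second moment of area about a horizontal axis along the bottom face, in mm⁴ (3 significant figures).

The section: 80 × 150, A = 12 000 mm², y = 75 mm, Ī = 22 500 000 mm⁴.
Transfer it to the base of the section using Ī + A·d² with d = y − 0:
  the section: d = 75 mm → contributes +90 000 000 mm⁴
Total I = 90 000 000 mm⁴.

I_base ≈ 9.00 × 10⁷ mm⁴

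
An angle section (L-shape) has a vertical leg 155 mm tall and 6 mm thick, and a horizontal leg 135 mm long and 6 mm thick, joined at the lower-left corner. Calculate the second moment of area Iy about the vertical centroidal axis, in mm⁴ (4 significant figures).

Decompose the section into non-overlapping parts with the origin at the bottom-left of its bounding rectangle.
Vertical leg: 6 × 155, A = 930 mm², x = 3 mm, Ī = 2 790 mm⁴.
Horizontal leg (remainder): 129 × 6, A = 774 mm², x = 70.5 mm, Ī = 1 073 345 mm⁴.
Centroid: x̄ = ΣA·x / ΣA = 33.6602 mm.
Transfer each piece to the vertical centroidal axis using Ī + A·d² with d = x − 33.6602:
  vertical leg: d = -30.6602 mm → contributes +877 035 mm⁴
  horizontal leg (remainder): d = 36.8398 mm → contributes +2 123 794 mm⁴
Total I = 3 000 829 mm⁴.

Iy ≈ 3.001 × 10⁶ mm⁴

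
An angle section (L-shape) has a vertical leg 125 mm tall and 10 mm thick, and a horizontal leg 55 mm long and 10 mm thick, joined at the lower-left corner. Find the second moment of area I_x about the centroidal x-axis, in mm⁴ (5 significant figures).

Decompose the section into non-overlapping parts with the origin at the bottom-left of its bounding rectangle.
Vertical leg: 10 × 125, A = 1 250 mm², y = 62.5 mm, Ī = 1 627 604 mm⁴.
Horizontal leg (remainder): 45 × 10, A = 450 mm², y = 5 mm, Ī = 3 750 mm⁴.
Centroid: ȳ = ΣA·y / ΣA = 47.27941 mm.
Transfer each piece to the centroidal x-axis using Ī + A·d² with d = y − 47.27941:
  vertical leg: d = 15.22059 mm → contributes +1 917 187 mm⁴
  horizontal leg (remainder): d = -42.27941 mm → contributes +808146.9 mm⁴
Total I = 2 725 334 mm⁴.

I_x ≈ 2.7253 × 10⁶ mm⁴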